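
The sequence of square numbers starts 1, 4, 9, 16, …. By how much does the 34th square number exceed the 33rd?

n² − (n−1)² = 2n − 1, so 34² − 33² = 2·34 − 1 = 67.

67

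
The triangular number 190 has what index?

19

Set n(n+1)/2 = 190, giving n² + n − 380 = 0.
The discriminant is 1 + 8·190 = 1521, and √1521 = 39.
So n = (-1 + 39) / 2 = 38/2 = 19.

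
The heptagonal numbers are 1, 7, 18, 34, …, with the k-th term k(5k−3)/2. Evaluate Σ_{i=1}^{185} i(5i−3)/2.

Σ i(5i−3)/2 = (5Σi² − 3Σi) / 2 over i = 1..185.
Σi = 17205 and Σi² = 2127685.
(5·2127685 − 3·17205) / 2 = 10586810/2 = 5293405.

5293405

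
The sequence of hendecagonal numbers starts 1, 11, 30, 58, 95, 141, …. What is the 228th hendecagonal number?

228·(9·228 − 7)/2 = 228·2045/2 = 233130.

233130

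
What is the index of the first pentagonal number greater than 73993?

Solve n(3n−1)/2 > 73993 for integer n.
The largest n with value ≤ 73993 is 222 (since 73815 ≤ 73993 < 74482), so the first above is n = 223, value 74482.

223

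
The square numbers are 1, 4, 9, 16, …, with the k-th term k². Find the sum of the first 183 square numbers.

Σ_{i=1}^{183} i² = 183·184·367/6 = 2059604.

2059604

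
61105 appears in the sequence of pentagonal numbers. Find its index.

202

Set n(3n−1)/2 = 61105, giving 3n² − n − 122210 = 0.
So n = (1 + 1211) / 6 = 1212/6 = 202.
Check: 202·(3·202 − 1)/2 = 61105. ✓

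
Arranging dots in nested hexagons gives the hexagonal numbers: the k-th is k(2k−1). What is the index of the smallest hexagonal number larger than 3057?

40

Solve n(2n−1) > 3057 for integer n.
The largest n with value ≤ 3057 is 39 (since 3003 ≤ 3057 < 3160), so the first above is n = 40, value 3160.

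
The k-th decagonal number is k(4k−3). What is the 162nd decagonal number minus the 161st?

Consecutive decagonal numbers differ by 8n − 7: here 8·162 − 7 = 1289.

1289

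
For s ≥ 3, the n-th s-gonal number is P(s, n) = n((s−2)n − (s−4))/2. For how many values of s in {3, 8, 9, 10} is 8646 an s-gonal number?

s = 3: P(3, 131) = 8646. ✓
s = 8: P(8, 54) = 8640 and P(8, 55) = 8965; 8646 is not s-gonal.
s = 9: P(9, 50) = 8625 and P(9, 51) = 8976; 8646 is not s-gonal.
s = 10: P(10, 46) = 8326 and P(10, 47) = 8695; 8646 is not s-gonal.
Hits: s ∈ {3} → 1.

1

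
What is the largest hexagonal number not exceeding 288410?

Solve n(2n−1) ≤ 288410 for integer n.
n = 379 gives 286903 ≤ 288410, while n = 380 gives 288420 > 288410; so the answer is 286903.

286903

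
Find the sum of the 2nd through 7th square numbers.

Σ_{i=2}^{7} i² = 140 − 1 = 139.

139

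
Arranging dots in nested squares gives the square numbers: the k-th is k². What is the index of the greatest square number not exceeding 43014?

207

Solve n² ≤ 43014 for integer n.
n = 207 gives 42849 ≤ 43014, while n = 208 gives 43264 > 43014; so the answer is index 207.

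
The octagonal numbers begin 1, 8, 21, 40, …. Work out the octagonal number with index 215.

138245

The 215th octagonal number is n(3n−2) with n = 215.
215·(3·215 − 2) = 215·643 = 138245.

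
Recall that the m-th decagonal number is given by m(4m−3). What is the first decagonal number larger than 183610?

184255

Solve n(4n−3) > 183610 for integer n.
The largest n with value ≤ 183610 is 214 (since 182542 ≤ 183610 < 184255), so the first above is n = 215, value 184255.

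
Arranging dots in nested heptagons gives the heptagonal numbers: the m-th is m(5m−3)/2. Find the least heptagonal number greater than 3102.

Solve n(5n−3)/2 > 3102 for integer n.
The largest n with value ≤ 3102 is 35 (since 3010 ≤ 3102 < 3186), so the first above is n = 36, value 3186.

3186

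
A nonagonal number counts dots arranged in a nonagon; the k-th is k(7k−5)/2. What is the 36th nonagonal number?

4446

The 36th nonagonal number is n(7n−5)/2 with n = 36.
36·(7·36 − 5)/2 = 36·247/2 = 4446.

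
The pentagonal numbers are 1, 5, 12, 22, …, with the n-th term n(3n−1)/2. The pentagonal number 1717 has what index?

Set n(3n−1)/2 = 1717, giving 3n² − n − 3434 = 0.
The discriminant is 1 + 24·1717 = 41209, and √41209 = 203.
So n = (1 + 203) / 6 = 204/6 = 34.
Check: 34·(3·34 − 1)/2 = 1717. ✓

34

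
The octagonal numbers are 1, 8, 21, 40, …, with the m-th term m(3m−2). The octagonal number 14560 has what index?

70

Set n(3n−2) = 14560, giving 3n² − 2n − 14560 = 0.
The discriminant is 4 + 12·14560 = 174724, and √174724 = 418.
So n = (2 + 418) / 6 = 420/6 = 70.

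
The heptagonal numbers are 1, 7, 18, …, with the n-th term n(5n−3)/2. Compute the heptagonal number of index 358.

The 358th heptagonal number is n(5n−3)/2 with n = 358.
358·(5·358 − 3)/2 = 358·1787/2 = 319873.

319873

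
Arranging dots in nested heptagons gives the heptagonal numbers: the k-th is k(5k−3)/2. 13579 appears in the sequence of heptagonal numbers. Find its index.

Set n(5n−3)/2 = 13579, giving 5n² − 3n − 27158 = 0.
The discriminant is 9 + 40·13579 = 543169, and √543169 = 737.
So n = (3 + 737) / 10 = 740/10 = 74.
Check: 74·(5·74 − 3)/2 = 13579. ✓

74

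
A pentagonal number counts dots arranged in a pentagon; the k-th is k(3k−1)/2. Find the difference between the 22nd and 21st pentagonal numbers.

Consecutive pentagonal numbers differ by 3n − 2: here 3·22 − 2 = 64.

64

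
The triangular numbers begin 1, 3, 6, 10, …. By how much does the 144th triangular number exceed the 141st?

144·145/2 = 10440 and 141·142/2 = 10011.
Difference: 10440 − 10011 = 429.

429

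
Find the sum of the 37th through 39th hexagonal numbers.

Σ i(2i−1) = 2Σi² − Σi over i = 37..39.
Σi = 780 − 666 = 114 and Σi² = 20540 − 16206 = 4334.
2·4334 − 1·114 = 8554.

8554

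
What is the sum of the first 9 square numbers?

Σ_{i=1}^{9} i² = 9·10·19/6 = 285.

285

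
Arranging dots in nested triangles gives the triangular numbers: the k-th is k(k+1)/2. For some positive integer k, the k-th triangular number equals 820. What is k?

40

Set n(n+1)/2 = 820, giving n² + n − 1640 = 0.
The discriminant is 1 + 8·820 = 6561, and √6561 = 81.
So n = (-1 + 81) / 2 = 80/2 = 40.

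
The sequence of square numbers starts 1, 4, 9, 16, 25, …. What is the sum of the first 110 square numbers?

449735

Σ_{i=1}^{110} i² = 110·111·221/6 = 449735.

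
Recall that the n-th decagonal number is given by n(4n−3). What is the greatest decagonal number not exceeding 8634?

Solve n(4n−3) ≤ 8634 for integer n.
n = 46 gives 8326 ≤ 8634, while n = 47 gives 8695 > 8634; so the answer is 8326.

8326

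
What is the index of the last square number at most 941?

30

Solve n² ≤ 941 for integer n.
n = 30 gives 900 ≤ 941, while n = 31 gives 961 > 941; so the answer is index 30.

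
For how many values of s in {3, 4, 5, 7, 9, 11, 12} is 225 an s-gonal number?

1

s = 3: P(3, 20) = 210 and P(3, 21) = 231; 225 is not s-gonal.
s = 4: P(4, 15) = 225. ✓
s = 5: P(5, 12) = 210 and P(5, 13) = 247; 225 is not s-gonal.
s = 7: P(7, 9) = 189 and P(7, 10) = 235; 225 is not s-gonal.
s = 9: P(9, 8) = 204 and P(9, 9) = 261; 225 is not s-gonal.
s = 11: P(11, 7) = 196 and P(11, 8) = 260; 225 is not s-gonal.
s = 12: P(12, 7) = 217 and P(12, 8) = 288; 225 is not s-gonal.
Hits: s ∈ {4} → 1.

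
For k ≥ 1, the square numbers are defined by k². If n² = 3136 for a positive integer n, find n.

We need n² = 3136, so n = √3136 = 56.
Check: 56² = 3136. ✓

56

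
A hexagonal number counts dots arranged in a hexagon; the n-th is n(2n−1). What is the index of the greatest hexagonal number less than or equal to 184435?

303

Solve n(2n−1) ≤ 184435 for integer n.
n = 303 gives 183315 ≤ 184435, while n = 304 gives 184528 > 184435; so the answer is index 303.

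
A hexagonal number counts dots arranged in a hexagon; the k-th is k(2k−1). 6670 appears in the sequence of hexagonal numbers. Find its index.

58

Set n(2n−1) = 6670, giving 2n² − n − 6670 = 0.
The discriminant is 1 + 8·6670 = 53361, and √53361 = 231.
So n = (1 + 231) / 4 = 232/4 = 58.
Check: 58·(2·58 − 1) = 6670. ✓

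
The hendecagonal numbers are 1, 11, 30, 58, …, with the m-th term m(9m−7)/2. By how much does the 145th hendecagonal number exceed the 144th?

Consecutive hendecagonal numbers differ by 9n − 8: here 9·145 − 8 = 1297.

1297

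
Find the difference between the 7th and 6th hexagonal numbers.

Consecutive hexagonal numbers differ by 4n − 3: here 4·7 − 3 = 25.

25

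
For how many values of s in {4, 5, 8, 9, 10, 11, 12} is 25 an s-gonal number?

1

s = 4: P(4, 5) = 25. ✓
s = 5: P(5, 4) = 22 and P(5, 5) = 35; 25 is not s-gonal.
s = 8: P(8, 3) = 21 and P(8, 4) = 40; 25 is not s-gonal.
s = 9: P(9, 3) = 24 and P(9, 4) = 46; 25 is not s-gonal.
s = 10: P(10, 2) = 10 and P(10, 3) = 27; 25 is not s-gonal.
s = 11: P(11, 2) = 11 and P(11, 3) = 30; 25 is not s-gonal.
s = 12: P(12, 2) = 12 and P(12, 3) = 33; 25 is not s-gonal.
Hits: s ∈ {4} → 1.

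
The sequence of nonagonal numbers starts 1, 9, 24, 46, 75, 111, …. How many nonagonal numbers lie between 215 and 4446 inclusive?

The n-th nonagonal number is n(7n−5)/2.
Smallest index with value ≥ 215: n = 9 (giving 261).
Largest index with value ≤ 4446: n = 36 (giving 4446).
Indices 9 through 36: 28 terms.

28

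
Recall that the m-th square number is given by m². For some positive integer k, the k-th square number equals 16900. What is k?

130

We need n² = 16900, so n = √16900 = 130.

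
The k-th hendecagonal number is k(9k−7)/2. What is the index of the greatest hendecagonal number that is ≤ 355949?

281

Solve n(9n−7)/2 ≤ 355949 for integer n.
n = 281 gives 354341 ≤ 355949, while n = 282 gives 356871 > 355949; so the answer is index 281.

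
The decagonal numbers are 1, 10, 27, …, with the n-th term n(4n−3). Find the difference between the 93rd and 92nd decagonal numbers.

Consecutive decagonal numbers differ by 8n − 7: here 8·93 − 7 = 737.

737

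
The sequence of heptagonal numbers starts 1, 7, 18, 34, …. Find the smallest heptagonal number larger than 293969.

295324

Solve n(5n−3)/2 > 293969 for integer n.
The largest n with value ≤ 293969 is 343 (since 293608 ≤ 293969 < 295324), so the first above is n = 344, value 295324.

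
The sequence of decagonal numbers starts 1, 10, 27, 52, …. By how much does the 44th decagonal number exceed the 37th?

44·(4·44 − 3) = 7612 and 37·(4·37 − 3) = 5365.
Difference: 7612 − 5365 = 2247.

2247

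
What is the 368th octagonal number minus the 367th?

Consecutive octagonal numbers differ by 6n − 5: here 6·368 − 5 = 2203.

2203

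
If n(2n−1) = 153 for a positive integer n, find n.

Set n(2n−1) = 153, giving 2n² − n − 153 = 0.
The discriminant is 1 + 8·153 = 1225, and √1225 = 35.
So n = (1 + 35) / 4 = 36/4 = 9.
Check: 9·(2·9 − 1) = 153. ✓

9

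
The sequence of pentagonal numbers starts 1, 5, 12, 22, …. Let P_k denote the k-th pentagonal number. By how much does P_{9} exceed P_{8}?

25

Consecutive pentagonal numbers differ by 3n − 2: here 3·9 − 2 = 25.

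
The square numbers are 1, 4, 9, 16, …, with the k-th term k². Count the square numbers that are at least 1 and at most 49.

7

The n-th square number is n².
Smallest index with value ≥ 1: n = 1 (giving 1).
Largest index with value ≤ 49: n = 7 (giving 49).
Indices 1 through 7: 7 terms.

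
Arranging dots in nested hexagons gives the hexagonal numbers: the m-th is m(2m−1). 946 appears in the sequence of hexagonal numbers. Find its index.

22

Set n(2n−1) = 946, giving 2n² − n − 946 = 0.
So n = (1 + 87) / 4 = 88/4 = 22.
Check: 22·(2·22 − 1) = 946. ✓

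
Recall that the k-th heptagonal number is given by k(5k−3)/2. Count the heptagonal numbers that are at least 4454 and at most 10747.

The n-th heptagonal number is n(5n−3)/2.
Smallest index with value ≥ 4454: n = 43 (giving 4558).
Largest index with value ≤ 10747: n = 65 (giving 10465).
Indices 43 through 65: 23 terms.

23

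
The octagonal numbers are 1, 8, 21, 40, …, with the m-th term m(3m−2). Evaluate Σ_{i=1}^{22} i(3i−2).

10879

Σ i(3i−2) = 3Σi² − 2Σi over i = 1..22.
Σi = 253 and Σi² = 3795.
3·3795 − 2·253 = 10879.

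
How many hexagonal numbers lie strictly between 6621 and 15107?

The n-th hexagonal number is n(2n−1).
Smallest index with value > 6621: n = 58 (giving 6670).
Largest index with value < 15107: n = 87 (giving 15051).
Indices 58 through 87: 30 terms.

30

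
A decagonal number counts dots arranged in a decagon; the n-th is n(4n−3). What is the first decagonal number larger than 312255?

312760

Solve n(4n−3) > 312255 for integer n.
The largest n with value ≤ 312255 is 279 (since 310527 ≤ 312255 < 312760), so the first above is n = 280, value 312760.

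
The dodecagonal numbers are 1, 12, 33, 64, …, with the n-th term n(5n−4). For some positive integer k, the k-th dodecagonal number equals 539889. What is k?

Set n(5n−4) = 539889, giving 5n² − 4n − 539889 = 0.
So n = (4 + 3286) / 10 = 3290/10 = 329.
Check: 329·(5·329 − 4) = 539889. ✓

329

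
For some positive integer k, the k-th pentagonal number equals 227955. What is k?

Set n(3n−1)/2 = 227955, giving 3n² − n − 455910 = 0.
The discriminant is 1 + 24·227955 = 5470921, and √5470921 = 2339.
So n = (1 + 2339) / 6 = 2340/6 = 390.

390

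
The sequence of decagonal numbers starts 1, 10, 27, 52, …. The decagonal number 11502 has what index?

Set n(4n−3) = 11502, giving 4n² − 3n − 11502 = 0.
So n = (3 + 429) / 8 = 432/8 = 54.

54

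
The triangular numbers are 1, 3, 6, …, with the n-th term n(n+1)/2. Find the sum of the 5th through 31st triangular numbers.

5436

Σ i(i+1)/2 = (Σi² + Σi) / 2 over i = 5..31.
Σi = 496 − 10 = 486 and Σi² = 10416 − 30 = 10386.
(1·10386 + 1·486) / 2 = 10872/2 = 5436.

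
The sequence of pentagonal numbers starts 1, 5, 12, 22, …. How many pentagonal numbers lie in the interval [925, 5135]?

34

The n-th pentagonal number is n(3n−1)/2.
Smallest index with value ≥ 925: n = 25 (giving 925).
Largest index with value ≤ 5135: n = 58 (giving 5017).
Indices 25 through 58: 34 terms.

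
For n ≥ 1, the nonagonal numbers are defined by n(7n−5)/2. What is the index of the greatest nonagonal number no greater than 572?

Solve n(7n−5)/2 ≤ 572 for integer n.
n = 13 gives 559 ≤ 572, while n = 14 gives 651 > 572; so the answer is index 13.

13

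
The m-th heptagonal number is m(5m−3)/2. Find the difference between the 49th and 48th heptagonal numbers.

241

Consecutive heptagonal numbers differ by 5n − 4: here 5·49 − 4 = 241.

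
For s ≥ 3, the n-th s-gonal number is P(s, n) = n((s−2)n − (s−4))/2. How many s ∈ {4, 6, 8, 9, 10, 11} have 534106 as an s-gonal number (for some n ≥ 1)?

1

s = 4: P(4, 730) = 532900 and P(4, 731) = 534361; 534106 is not s-gonal.
s = 6: P(6, 517) = 534061 and P(6, 518) = 536130; 534106 is not s-gonal.
s = 8: P(8, 422) = 533408 and P(8, 423) = 535941; 534106 is not s-gonal.
s = 9: P(9, 391) = 534106. ✓
s = 10: P(10, 365) = 531805 and P(10, 366) = 534726; 534106 is not s-gonal.
s = 11: P(11, 344) = 531308 and P(11, 345) = 534405; 534106 is not s-gonal.
Hits: s ∈ {9} → 1.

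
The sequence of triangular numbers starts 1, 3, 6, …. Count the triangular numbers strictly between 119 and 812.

The n-th triangular number is n(n+1)/2.
Smallest index with value > 119: n = 15 (giving 120).
Largest index with value < 812: n = 39 (giving 780).
Indices 15 through 39: 25 terms.

25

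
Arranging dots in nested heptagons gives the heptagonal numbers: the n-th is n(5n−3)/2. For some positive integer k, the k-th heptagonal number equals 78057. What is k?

177

Set n(5n−3)/2 = 78057, giving 5n² − 3n − 156114 = 0.
So n = (3 + 1767) / 10 = 1770/10 = 177.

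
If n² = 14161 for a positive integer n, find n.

119

We need n² = 14161, so n = √14161 = 119.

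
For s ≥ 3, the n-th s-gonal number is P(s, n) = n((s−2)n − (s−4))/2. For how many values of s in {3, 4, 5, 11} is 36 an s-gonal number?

s = 3: P(3, 8) = 36. ✓
s = 4: P(4, 6) = 36. ✓
s = 5: P(5, 5) = 35 and P(5, 6) = 51; 36 is not s-gonal.
s = 11: P(11, 3) = 30 and P(11, 4) = 58; 36 is not s-gonal.
Hits: s ∈ {3, 4} → 2.

2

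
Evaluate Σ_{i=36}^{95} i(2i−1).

546890

Σ i(2i−1) = 2Σi² − Σi over i = 36..95.
Σi = 4560 − 630 = 3930 and Σi² = 290320 − 14910 = 275410.
2·275410 − 1·3930 = 546890.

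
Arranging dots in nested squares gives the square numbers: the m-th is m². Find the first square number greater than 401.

441

Solve n² > 401 for integer n.
The largest n with value ≤ 401 is 20 (since 400 ≤ 401 < 441), so the first above is n = 21, value 441.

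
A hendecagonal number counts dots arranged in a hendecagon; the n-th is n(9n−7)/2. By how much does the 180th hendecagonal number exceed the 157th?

180·(9·180 − 7)/2 = 145170 and 157·(9·157 − 7)/2 = 110371.
Difference: 145170 − 110371 = 34799.

34799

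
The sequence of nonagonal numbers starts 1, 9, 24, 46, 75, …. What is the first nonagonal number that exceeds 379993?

380325

Solve n(7n−5)/2 > 379993 for integer n.
The largest n with value ≤ 379993 is 329 (since 378021 ≤ 379993 < 380325), so the first above is n = 330, value 380325.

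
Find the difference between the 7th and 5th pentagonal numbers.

7·(3·7 − 1)/2 = 70 and 5·(3·5 − 1)/2 = 35.
Difference: 70 − 35 = 35.

35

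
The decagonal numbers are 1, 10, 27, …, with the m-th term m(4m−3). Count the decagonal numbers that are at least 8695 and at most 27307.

37

The n-th decagonal number is n(4n−3).
Smallest index with value ≥ 8695: n = 47 (giving 8695).
Largest index with value ≤ 27307: n = 83 (giving 27307).
Indices 47 through 83: 37 terms.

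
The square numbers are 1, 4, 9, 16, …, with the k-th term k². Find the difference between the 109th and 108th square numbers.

217

n² − (n−1)² = 2n − 1, so 109² − 108² = 2·109 − 1 = 217.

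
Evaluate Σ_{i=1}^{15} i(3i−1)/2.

Σ i(3i−1)/2 = (3Σi² − Σi) / 2 over i = 1..15.
Σi = 120 and Σi² = 1240.
(3·1240 − 1·120) / 2 = 3600/2 = 1800.

1800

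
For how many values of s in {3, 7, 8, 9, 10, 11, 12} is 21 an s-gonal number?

2

s = 3: P(3, 6) = 21. ✓
s = 7: P(7, 3) = 18 and P(7, 4) = 34; 21 is not s-gonal.
s = 8: P(8, 3) = 21. ✓
s = 9: P(9, 2) = 9 and P(9, 3) = 24; 21 is not s-gonal.
s = 10: P(10, 2) = 10 and P(10, 3) = 27; 21 is not s-gonal.
s = 11: P(11, 2) = 11 and P(11, 3) = 30; 21 is not s-gonal.
s = 12: P(12, 2) = 12 and P(12, 3) = 33; 21 is not s-gonal.
Hits: s ∈ {3, 8} → 2.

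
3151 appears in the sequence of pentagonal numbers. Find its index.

46

Set n(3n−1)/2 = 3151, giving 3n² − n − 6302 = 0.
So n = (1 + 275) / 6 = 276/6 = 46.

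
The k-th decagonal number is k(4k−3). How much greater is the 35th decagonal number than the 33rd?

35·(4·35 − 3) = 4795 and 33·(4·33 − 3) = 4257.
Difference: 4795 − 4257 = 538.

538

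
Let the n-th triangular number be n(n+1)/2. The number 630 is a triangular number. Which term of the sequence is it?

35

Set n(n+1)/2 = 630, giving n² + n − 1260 = 0.
So n = (-1 + 71) / 2 = 70/2 = 35.
Check: 35·36/2 = 630. ✓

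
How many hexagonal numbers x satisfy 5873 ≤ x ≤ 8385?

11

The n-th hexagonal number is n(2n−1).
Smallest index with value ≥ 5873: n = 55 (giving 5995).
Largest index with value ≤ 8385: n = 65 (giving 8385).
Indices 55 through 65: 11 terms.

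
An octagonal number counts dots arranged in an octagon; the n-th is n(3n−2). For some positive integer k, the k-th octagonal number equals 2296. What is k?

Set n(3n−2) = 2296, giving 3n² − 2n − 2296 = 0.
The discriminant is 4 + 12·2296 = 27556, and √27556 = 166.
So n = (2 + 166) / 6 = 168/6 = 28.
Check: 28·(3·28 − 2) = 2296. ✓

28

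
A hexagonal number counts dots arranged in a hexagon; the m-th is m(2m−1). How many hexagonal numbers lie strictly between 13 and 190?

The n-th hexagonal number is n(2n−1).
Smallest index with value > 13: n = 3 (giving 15).
Largest index with value < 190: n = 9 (giving 153).
Indices 3 through 9: 7 terms.

7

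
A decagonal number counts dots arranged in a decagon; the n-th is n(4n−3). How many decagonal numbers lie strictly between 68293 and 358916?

168

The n-th decagonal number is n(4n−3).
Smallest index with value > 68293: n = 132 (giving 69300).
Largest index with value < 358916: n = 299 (giving 356707).
Indices 132 through 299: 168 terms.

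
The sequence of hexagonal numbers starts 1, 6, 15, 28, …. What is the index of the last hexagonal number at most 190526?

308

Solve n(2n−1) ≤ 190526 for integer n.
n = 308 gives 189420 ≤ 190526, while n = 309 gives 190653 > 190526; so the answer is index 308.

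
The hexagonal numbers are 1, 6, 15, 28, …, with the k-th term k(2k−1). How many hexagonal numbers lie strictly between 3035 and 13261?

42

The n-th hexagonal number is n(2n−1).
Smallest index with value > 3035: n = 40 (giving 3160).
Largest index with value < 13261: n = 81 (giving 13041).
Indices 40 through 81: 42 terms.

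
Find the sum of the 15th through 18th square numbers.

Σ_{i=15}^{18} i² = 2109 − 1015 = 1094.

1094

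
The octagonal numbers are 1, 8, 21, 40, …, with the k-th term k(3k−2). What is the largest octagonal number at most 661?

645

Solve n(3n−2) ≤ 661 for integer n.
n = 15 gives 645 ≤ 661, while n = 16 gives 736 > 661; so the answer is 645.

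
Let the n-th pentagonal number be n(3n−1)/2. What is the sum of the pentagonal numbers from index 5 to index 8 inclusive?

248

Σ i(3i−1)/2 = (3Σi² − Σi) / 2 over i = 5..8.
Σi = 36 − 10 = 26 and Σi² = 204 − 30 = 174.
(3·174 − 1·26) / 2 = 496/2 = 248.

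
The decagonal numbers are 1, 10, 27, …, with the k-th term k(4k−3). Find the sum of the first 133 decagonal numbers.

3145583

Σ i(4i−3) = 4Σi² − 3Σi over i = 1..133.
Σi = 8911 and Σi² = 793079.
4·793079 − 3·8911 = 3145583.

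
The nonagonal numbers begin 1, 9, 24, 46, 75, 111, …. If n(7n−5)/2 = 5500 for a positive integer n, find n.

Set n(7n−5)/2 = 5500, giving 7n² − 5n − 11000 = 0.
The discriminant is 25 + 56·5500 = 308025, and √308025 = 555.
So n = (5 + 555) / 14 = 560/14 = 40.
Check: 40·(7·40 − 5)/2 = 5500. ✓

40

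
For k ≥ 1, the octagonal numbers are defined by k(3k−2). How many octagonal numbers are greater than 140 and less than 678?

8

The n-th octagonal number is n(3n−2).
Smallest index with value > 140: n = 8 (giving 176).
Largest index with value < 678: n = 15 (giving 645).
Indices 8 through 15: 8 terms.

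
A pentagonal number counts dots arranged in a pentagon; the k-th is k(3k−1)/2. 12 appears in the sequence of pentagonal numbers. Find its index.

3

Set n(3n−1)/2 = 12, giving 3n² − n − 24 = 0.
The discriminant is 1 + 24·12 = 289, and √289 = 17.
So n = (1 + 17) / 6 = 18/6 = 3.
Check: 3·(3·3 − 1)/2 = 12. ✓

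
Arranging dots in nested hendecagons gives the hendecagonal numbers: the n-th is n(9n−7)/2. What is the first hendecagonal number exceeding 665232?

665665

Solve n(9n−7)/2 > 665232 for integer n.
The largest n with value ≤ 665232 is 384 (since 662208 ≤ 665232 < 665665), so the first above is n = 385, value 665665.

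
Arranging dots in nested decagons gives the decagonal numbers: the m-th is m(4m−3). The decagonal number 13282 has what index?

58

Set n(4n−3) = 13282, giving 4n² − 3n − 13282 = 0.
The discriminant is 9 + 16·13282 = 212521, and √212521 = 461.
So n = (3 + 461) / 8 = 464/8 = 58.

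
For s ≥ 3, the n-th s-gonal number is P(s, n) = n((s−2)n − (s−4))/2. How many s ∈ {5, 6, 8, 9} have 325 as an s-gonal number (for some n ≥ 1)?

2

s = 5: P(5, 14) = 287 and P(5, 15) = 330; 325 is not s-gonal.
s = 6: P(6, 13) = 325. ✓
s = 8: P(8, 10) = 280 and P(8, 11) = 341; 325 is not s-gonal.
s = 9: P(9, 10) = 325. ✓
Hits: s ∈ {6, 9} → 2.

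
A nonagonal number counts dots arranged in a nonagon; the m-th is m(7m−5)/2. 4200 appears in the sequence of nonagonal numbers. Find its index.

Set n(7n−5)/2 = 4200, giving 7n² − 5n − 8400 = 0.
The discriminant is 25 + 56·4200 = 235225, and √235225 = 485.
So n = (5 + 485) / 14 = 490/14 = 35.

35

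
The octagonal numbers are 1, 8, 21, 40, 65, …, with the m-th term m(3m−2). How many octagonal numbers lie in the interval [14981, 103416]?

116

The n-th octagonal number is n(3n−2).
Smallest index with value ≥ 14981: n = 71 (giving 14981).
Largest index with value ≤ 103416: n = 186 (giving 103416).
Indices 71 through 186: 116 terms.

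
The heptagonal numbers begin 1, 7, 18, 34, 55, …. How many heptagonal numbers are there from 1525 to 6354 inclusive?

The n-th heptagonal number is n(5n−3)/2.
Smallest index with value ≥ 1525: n = 25 (giving 1525).
Largest index with value ≤ 6354: n = 50 (giving 6175).
Indices 25 through 50: 26 terms.

26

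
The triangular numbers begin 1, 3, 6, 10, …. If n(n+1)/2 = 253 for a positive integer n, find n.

22

Set n(n+1)/2 = 253, giving n² + n − 506 = 0.
The discriminant is 1 + 8·253 = 2025, and √2025 = 45.
So n = (-1 + 45) / 2 = 44/2 = 22.
Check: 22·23/2 = 253. ✓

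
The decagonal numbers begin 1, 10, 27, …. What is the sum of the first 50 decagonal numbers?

Σ i(4i−3) = 4Σi² − 3Σi over i = 1..50.
Σi = 1275 and Σi² = 42925.
4·42925 − 3·1275 = 167875.

167875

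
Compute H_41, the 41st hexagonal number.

41·(2·41 − 1) = 41·81 = 3321.

3321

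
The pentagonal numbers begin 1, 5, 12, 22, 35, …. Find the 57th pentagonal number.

57·(3·57 − 1)/2 = 57·170/2 = 57·85 = 4845.

4845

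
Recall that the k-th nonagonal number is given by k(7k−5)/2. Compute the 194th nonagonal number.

131241

The 194th nonagonal number is n(7n−5)/2 with n = 194.
194·(7·194 − 5)/2 = 194·1353/2 = 131241.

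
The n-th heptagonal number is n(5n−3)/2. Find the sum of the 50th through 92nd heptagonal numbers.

Σ i(5i−3)/2 = (5Σi² − 3Σi) / 2 over i = 50..92.
Σi = 4278 − 1225 = 3053 and Σi² = 263810 − 40425 = 223385.
(5·223385 − 3·3053) / 2 = 1107766/2 = 553883.

553883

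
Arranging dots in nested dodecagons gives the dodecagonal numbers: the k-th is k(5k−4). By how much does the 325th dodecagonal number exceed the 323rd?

6472

325·(5·325 − 4) = 526825 and 323·(5·323 − 4) = 520353.
Difference: 526825 − 520353 = 6472.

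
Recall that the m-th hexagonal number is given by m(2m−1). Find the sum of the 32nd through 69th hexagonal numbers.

201039

Σ i(2i−1) = 2Σi² − Σi over i = 32..69.
Σi = 2415 − 496 = 1919 and Σi² = 111895 − 10416 = 101479.
2·101479 − 1·1919 = 201039.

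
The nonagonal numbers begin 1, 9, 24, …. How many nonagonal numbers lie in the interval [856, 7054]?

30

The n-th nonagonal number is n(7n−5)/2.
Smallest index with value ≥ 856: n = 16 (giving 856).
Largest index with value ≤ 7054: n = 45 (giving 6975).
Indices 16 through 45: 30 terms.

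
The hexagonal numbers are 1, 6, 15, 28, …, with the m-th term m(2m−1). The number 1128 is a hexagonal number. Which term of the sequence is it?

24

Set n(2n−1) = 1128, giving 2n² − n − 1128 = 0.
The discriminant is 1 + 8·1128 = 9025, and √9025 = 95.
So n = (1 + 95) / 4 = 96/4 = 24.
Check: 24·(2·24 − 1) = 1128. ✓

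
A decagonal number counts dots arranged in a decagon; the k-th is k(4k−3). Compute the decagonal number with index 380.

576460

The 380th decagonal number is n(4n−3) with n = 380.
380·(4·380 − 3) = 380·1517 = 576460.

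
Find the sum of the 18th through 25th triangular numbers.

Σ i(i+1)/2 = (Σi² + Σi) / 2 over i = 18..25.
Σi = 325 − 153 = 172 and Σi² = 5525 − 1785 = 3740.
(1·3740 + 1·172) / 2 = 3912/2 = 1956.

1956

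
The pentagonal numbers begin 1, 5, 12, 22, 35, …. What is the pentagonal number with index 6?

The 6th pentagonal number is n(3n−1)/2 with n = 6.
6·(3·6 − 1)/2 = 6·17/2 = 51.

51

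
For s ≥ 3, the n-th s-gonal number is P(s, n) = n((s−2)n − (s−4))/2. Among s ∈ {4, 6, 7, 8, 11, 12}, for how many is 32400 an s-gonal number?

1

s = 4: P(4, 180) = 32400. ✓
s = 6: P(6, 127) = 32131 and P(6, 128) = 32640; 32400 is not s-gonal.
s = 7: P(7, 114) = 32319 and P(7, 115) = 32890; 32400 is not s-gonal.
s = 8: P(8, 104) = 32240 and P(8, 105) = 32865; 32400 is not s-gonal.
s = 11: P(11, 85) = 32215 and P(11, 86) = 32981; 32400 is not s-gonal.
s = 12: P(12, 80) = 31680 and P(12, 81) = 32481; 32400 is not s-gonal.
Hits: s ∈ {4} → 1.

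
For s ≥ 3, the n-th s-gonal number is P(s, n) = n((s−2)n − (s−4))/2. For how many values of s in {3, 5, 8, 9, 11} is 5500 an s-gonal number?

s = 3: P(3, 104) = 5460 and P(3, 105) = 5565; 5500 is not s-gonal.
s = 5: P(5, 60) = 5370 and P(5, 61) = 5551; 5500 is not s-gonal.
s = 8: P(8, 43) = 5461 and P(8, 44) = 5720; 5500 is not s-gonal.
s = 9: P(9, 40) = 5500. ✓
s = 11: P(11, 35) = 5390 and P(11, 36) = 5706; 5500 is not s-gonal.
Hits: s ∈ {9} → 1.

1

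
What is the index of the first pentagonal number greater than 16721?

Solve n(3n−1)/2 > 16721 for integer n.
The largest n with value ≤ 16721 is 105 (since 16485 ≤ 16721 < 16801), so the first above is n = 106, value 16801.

106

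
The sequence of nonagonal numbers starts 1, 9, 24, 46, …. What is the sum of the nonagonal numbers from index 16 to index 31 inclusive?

Σ i(7i−5)/2 = (7Σi² − 5Σi) / 2 over i = 16..31.
Σi = 496 − 120 = 376 and Σi² = 10416 − 1240 = 9176.
(7·9176 − 5·376) / 2 = 62352/2 = 31176.

31176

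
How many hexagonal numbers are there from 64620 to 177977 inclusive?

119

The n-th hexagonal number is n(2n−1).
Smallest index with value ≥ 64620: n = 180 (giving 64620).
Largest index with value ≤ 177977: n = 298 (giving 177310).
Indices 180 through 298: 119 terms.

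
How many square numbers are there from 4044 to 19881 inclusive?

78

The n-th square number is n².
Smallest index with value ≥ 4044: n = 64 (giving 4096).
Largest index with value ≤ 19881: n = 141 (giving 19881).
Indices 64 through 141: 78 terms.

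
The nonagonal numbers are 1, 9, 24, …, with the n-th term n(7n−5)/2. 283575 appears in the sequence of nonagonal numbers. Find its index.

Set n(7n−5)/2 = 283575, giving 7n² − 5n − 567150 = 0.
So n = (5 + 3985) / 14 = 3990/14 = 285.

285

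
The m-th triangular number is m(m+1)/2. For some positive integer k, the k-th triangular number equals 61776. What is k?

351

Set n(n+1)/2 = 61776, giving n² + n − 123552 = 0.
The discriminant is 1 + 8·61776 = 494209, and √494209 = 703.
So n = (-1 + 703) / 2 = 702/2 = 351.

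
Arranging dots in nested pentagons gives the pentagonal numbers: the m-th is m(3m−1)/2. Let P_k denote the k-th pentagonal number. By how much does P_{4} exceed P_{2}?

4·(3·4 − 1)/2 = 22 and 2·(3·2 − 1)/2 = 5.
Difference: 22 − 5 = 17.

17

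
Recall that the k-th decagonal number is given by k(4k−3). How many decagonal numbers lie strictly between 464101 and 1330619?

The n-th decagonal number is n(4n−3).
Smallest index with value > 464101: n = 342 (giving 466830).
Largest index with value < 1330619: n = 577 (giving 1329985).
Indices 342 through 577: 236 terms.

236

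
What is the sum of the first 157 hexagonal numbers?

Σ i(2i−1) = 2Σi² − Σi over i = 1..157.
Σi = 12403 and Σi² = 1302315.
2·1302315 − 1·12403 = 2592227.

2592227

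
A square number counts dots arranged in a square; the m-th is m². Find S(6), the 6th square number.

The 6th square number is n² with n = 6.
6² = 36.

36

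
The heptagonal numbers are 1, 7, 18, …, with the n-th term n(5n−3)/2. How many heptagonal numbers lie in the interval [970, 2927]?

The n-th heptagonal number is n(5n−3)/2.
Smallest index with value ≥ 970: n = 20 (giving 970).
Largest index with value ≤ 2927: n = 34 (giving 2839).
Indices 20 through 34: 15 terms.

15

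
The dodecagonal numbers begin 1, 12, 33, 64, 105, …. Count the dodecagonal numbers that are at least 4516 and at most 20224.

The n-th dodecagonal number is n(5n−4).
Smallest index with value ≥ 4516: n = 31 (giving 4681).
Largest index with value ≤ 20224: n = 64 (giving 20224).
Indices 31 through 64: 34 terms.

34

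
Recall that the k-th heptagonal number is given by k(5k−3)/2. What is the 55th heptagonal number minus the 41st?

55·(5·55 − 3)/2 = 7480 and 41·(5·41 − 3)/2 = 4141.
Difference: 7480 − 4141 = 3339.

3339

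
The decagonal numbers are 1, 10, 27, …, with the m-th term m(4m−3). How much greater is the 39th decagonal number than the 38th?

305

Consecutive decagonal numbers differ by 8n − 7: here 8·39 − 7 = 305.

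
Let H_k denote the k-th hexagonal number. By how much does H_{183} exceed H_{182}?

729

Consecutive hexagonal numbers differ by 4n − 3: here 4·183 − 3 = 729.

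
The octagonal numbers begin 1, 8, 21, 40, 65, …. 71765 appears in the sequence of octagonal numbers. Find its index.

155

Set n(3n−2) = 71765, giving 3n² − 2n − 71765 = 0.
The discriminant is 4 + 12·71765 = 861184, and √861184 = 928.
So n = (2 + 928) / 6 = 930/6 = 155.
Check: 155·(3·155 − 2) = 71765. ✓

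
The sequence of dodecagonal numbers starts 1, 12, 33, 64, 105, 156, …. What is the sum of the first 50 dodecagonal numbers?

209525

Σ i(5i−4) = 5Σi² − 4Σi over i = 1..50.
Σi = 1275 and Σi² = 42925.
5·42925 − 4·1275 = 209525.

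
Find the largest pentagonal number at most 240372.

239800

Solve n(3n−1)/2 ≤ 240372 for integer n.
n = 400 gives 239800 ≤ 240372, while n = 401 gives 241001 > 240372; so the answer is 239800.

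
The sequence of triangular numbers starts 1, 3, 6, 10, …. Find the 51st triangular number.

1326

51·52/2 = 2652/2 = 1326.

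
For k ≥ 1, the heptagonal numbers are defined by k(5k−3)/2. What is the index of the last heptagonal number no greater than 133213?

Solve n(5n−3)/2 ≤ 133213 for integer n.
n = 231 gives 133056 ≤ 133213, while n = 232 gives 134212 > 133213; so the answer is index 231.

231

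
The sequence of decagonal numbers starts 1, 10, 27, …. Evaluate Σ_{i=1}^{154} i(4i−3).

Σ i(4i−3) = 4Σi² − 3Σi over i = 1..154.
Σi = 11935 and Σi² = 1229305.
4·1229305 − 3·11935 = 4881415.

4881415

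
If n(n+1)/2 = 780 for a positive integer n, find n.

Set n(n+1)/2 = 780, giving n² + n − 1560 = 0.
The discriminant is 1 + 8·780 = 6241, and √6241 = 79.
So n = (-1 + 79) / 2 = 78/2 = 39.
Check: 39·40/2 = 780. ✓

39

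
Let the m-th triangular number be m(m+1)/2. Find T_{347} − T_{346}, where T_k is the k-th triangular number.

347

Consecutive triangular numbers differ by n: T_{347} − T_{346} = 347.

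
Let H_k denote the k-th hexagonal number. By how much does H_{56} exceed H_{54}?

438

56·(2·56 − 1) = 6216 and 54·(2·54 − 1) = 5778.
Difference: 6216 − 5778 = 438.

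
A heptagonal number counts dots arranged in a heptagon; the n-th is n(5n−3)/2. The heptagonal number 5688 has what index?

48

Set n(5n−3)/2 = 5688, giving 5n² − 3n − 11376 = 0.
The discriminant is 9 + 40·5688 = 227529, and √227529 = 477.
So n = (3 + 477) / 10 = 480/10 = 48.
Check: 48·(5·48 − 3)/2 = 5688. ✓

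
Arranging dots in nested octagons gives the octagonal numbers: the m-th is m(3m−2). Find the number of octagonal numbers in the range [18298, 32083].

25

The n-th octagonal number is n(3n−2).
Smallest index with value ≥ 18298: n = 79 (giving 18565).
Largest index with value ≤ 32083: n = 103 (giving 31621).
Indices 79 through 103: 25 terms.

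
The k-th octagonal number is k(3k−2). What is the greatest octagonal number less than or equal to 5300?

Solve n(3n−2) ≤ 5300 for integer n.
n = 42 gives 5208 ≤ 5300, while n = 43 gives 5461 > 5300; so the answer is 5208.

5208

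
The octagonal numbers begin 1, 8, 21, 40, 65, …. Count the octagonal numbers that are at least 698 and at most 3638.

20

The n-th octagonal number is n(3n−2).
Smallest index with value ≥ 698: n = 16 (giving 736).
Largest index with value ≤ 3638: n = 35 (giving 3605).
Indices 16 through 35: 20 terms.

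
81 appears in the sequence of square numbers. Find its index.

9

We need n² = 81, so n = √81 = 9.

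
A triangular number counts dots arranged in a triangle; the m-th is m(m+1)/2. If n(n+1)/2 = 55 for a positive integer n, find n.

10

Set n(n+1)/2 = 55, giving n² + n − 110 = 0.
The discriminant is 1 + 8·55 = 441, and √441 = 21.
So n = (-1 + 21) / 2 = 20/2 = 10.
Check: 10·11/2 = 55. ✓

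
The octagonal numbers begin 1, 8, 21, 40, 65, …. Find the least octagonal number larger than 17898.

18096

Solve n(3n−2) > 17898 for integer n.
The largest n with value ≤ 17898 is 77 (since 17633 ≤ 17898 < 18096), so the first above is n = 78, value 18096.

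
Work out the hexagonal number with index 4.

28

The 4th hexagonal number is n(2n−1) with n = 4.
4·(2·4 − 1) = 4·7 = 28.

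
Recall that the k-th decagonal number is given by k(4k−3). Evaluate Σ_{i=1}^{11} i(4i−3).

1826

Σ i(4i−3) = 4Σi² − 3Σi over i = 1..11.
Σi = 66 and Σi² = 506.
4·506 − 3·66 = 1826.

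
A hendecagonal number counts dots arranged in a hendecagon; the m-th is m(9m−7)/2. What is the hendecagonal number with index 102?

The 102nd hendecagonal number is n(9n−7)/2 with n = 102.
102·(9·102 − 7)/2 = 102·911/2 = 46461.

46461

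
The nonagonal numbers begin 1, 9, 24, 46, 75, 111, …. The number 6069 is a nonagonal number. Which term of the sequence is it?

42

Set n(7n−5)/2 = 6069, giving 7n² − 5n − 12138 = 0.
The discriminant is 25 + 56·6069 = 339889, and √339889 = 583.
So n = (5 + 583) / 14 = 588/14 = 42.
Check: 42·(7·42 − 5)/2 = 6069. ✓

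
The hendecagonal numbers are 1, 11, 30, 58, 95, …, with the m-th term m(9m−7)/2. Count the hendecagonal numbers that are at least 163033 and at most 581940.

170

The n-th hendecagonal number is n(9n−7)/2.
Smallest index with value ≥ 163033: n = 191 (giving 163496).
Largest index with value ≤ 581940: n = 360 (giving 581940).
Indices 191 through 360: 170 terms.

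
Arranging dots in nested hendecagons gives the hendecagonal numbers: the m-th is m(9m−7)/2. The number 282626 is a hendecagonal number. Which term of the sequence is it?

251

Set n(9n−7)/2 = 282626, giving 9n² − 7n − 565252 = 0.
So n = (7 + 4511) / 18 = 4518/18 = 251.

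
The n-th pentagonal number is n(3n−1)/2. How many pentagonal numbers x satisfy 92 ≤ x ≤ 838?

16

The n-th pentagonal number is n(3n−1)/2.
Smallest index with value ≥ 92: n = 8 (giving 92).
Largest index with value ≤ 838: n = 23 (giving 782).
Indices 8 through 23: 16 terms.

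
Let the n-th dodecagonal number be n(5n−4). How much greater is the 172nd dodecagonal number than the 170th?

172·(5·172 − 4) = 147232 and 170·(5·170 − 4) = 143820.
Difference: 147232 − 143820 = 3412.

3412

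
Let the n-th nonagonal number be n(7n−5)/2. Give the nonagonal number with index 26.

2301

The 26th nonagonal number is n(7n−5)/2 with n = 26.
26·(7·26 − 5)/2 = 26·177/2 = 2301.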